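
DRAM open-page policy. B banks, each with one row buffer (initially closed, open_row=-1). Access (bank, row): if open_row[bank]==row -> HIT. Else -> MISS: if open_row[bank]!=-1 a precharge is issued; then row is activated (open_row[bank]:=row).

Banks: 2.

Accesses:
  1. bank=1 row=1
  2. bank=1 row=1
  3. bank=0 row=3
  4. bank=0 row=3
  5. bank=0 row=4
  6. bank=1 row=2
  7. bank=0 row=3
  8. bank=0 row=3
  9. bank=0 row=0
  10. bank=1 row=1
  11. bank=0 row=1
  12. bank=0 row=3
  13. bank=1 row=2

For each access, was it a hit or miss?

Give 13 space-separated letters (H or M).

Acc 1: bank1 row1 -> MISS (open row1); precharges=0
Acc 2: bank1 row1 -> HIT
Acc 3: bank0 row3 -> MISS (open row3); precharges=0
Acc 4: bank0 row3 -> HIT
Acc 5: bank0 row4 -> MISS (open row4); precharges=1
Acc 6: bank1 row2 -> MISS (open row2); precharges=2
Acc 7: bank0 row3 -> MISS (open row3); precharges=3
Acc 8: bank0 row3 -> HIT
Acc 9: bank0 row0 -> MISS (open row0); precharges=4
Acc 10: bank1 row1 -> MISS (open row1); precharges=5
Acc 11: bank0 row1 -> MISS (open row1); precharges=6
Acc 12: bank0 row3 -> MISS (open row3); precharges=7
Acc 13: bank1 row2 -> MISS (open row2); precharges=8

Answer: M H M H M M M H M M M M M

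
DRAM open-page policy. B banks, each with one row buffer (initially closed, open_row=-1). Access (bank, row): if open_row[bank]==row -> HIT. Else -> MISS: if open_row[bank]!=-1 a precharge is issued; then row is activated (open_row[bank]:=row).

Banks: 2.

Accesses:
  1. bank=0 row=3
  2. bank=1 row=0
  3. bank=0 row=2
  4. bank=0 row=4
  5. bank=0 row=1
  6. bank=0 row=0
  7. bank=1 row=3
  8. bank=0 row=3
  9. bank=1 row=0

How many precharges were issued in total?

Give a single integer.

Acc 1: bank0 row3 -> MISS (open row3); precharges=0
Acc 2: bank1 row0 -> MISS (open row0); precharges=0
Acc 3: bank0 row2 -> MISS (open row2); precharges=1
Acc 4: bank0 row4 -> MISS (open row4); precharges=2
Acc 5: bank0 row1 -> MISS (open row1); precharges=3
Acc 6: bank0 row0 -> MISS (open row0); precharges=4
Acc 7: bank1 row3 -> MISS (open row3); precharges=5
Acc 8: bank0 row3 -> MISS (open row3); precharges=6
Acc 9: bank1 row0 -> MISS (open row0); precharges=7

Answer: 7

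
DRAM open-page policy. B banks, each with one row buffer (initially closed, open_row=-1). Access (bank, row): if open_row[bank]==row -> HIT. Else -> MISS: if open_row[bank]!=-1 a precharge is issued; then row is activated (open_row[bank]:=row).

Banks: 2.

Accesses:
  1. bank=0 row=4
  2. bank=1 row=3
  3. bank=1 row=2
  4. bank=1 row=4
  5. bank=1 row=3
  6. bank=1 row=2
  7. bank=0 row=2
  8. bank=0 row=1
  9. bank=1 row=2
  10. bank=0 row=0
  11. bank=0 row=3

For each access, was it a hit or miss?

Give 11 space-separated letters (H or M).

Acc 1: bank0 row4 -> MISS (open row4); precharges=0
Acc 2: bank1 row3 -> MISS (open row3); precharges=0
Acc 3: bank1 row2 -> MISS (open row2); precharges=1
Acc 4: bank1 row4 -> MISS (open row4); precharges=2
Acc 5: bank1 row3 -> MISS (open row3); precharges=3
Acc 6: bank1 row2 -> MISS (open row2); precharges=4
Acc 7: bank0 row2 -> MISS (open row2); precharges=5
Acc 8: bank0 row1 -> MISS (open row1); precharges=6
Acc 9: bank1 row2 -> HIT
Acc 10: bank0 row0 -> MISS (open row0); precharges=7
Acc 11: bank0 row3 -> MISS (open row3); precharges=8

Answer: M M M M M M M M H M M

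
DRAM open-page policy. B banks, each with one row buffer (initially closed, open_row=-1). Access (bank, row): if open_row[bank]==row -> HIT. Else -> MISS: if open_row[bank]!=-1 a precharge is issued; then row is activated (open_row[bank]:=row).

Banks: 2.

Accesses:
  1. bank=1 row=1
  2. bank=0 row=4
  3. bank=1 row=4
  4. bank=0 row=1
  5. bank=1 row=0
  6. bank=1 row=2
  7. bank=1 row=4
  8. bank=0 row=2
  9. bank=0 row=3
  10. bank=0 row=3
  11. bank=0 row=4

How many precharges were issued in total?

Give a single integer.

Acc 1: bank1 row1 -> MISS (open row1); precharges=0
Acc 2: bank0 row4 -> MISS (open row4); precharges=0
Acc 3: bank1 row4 -> MISS (open row4); precharges=1
Acc 4: bank0 row1 -> MISS (open row1); precharges=2
Acc 5: bank1 row0 -> MISS (open row0); precharges=3
Acc 6: bank1 row2 -> MISS (open row2); precharges=4
Acc 7: bank1 row4 -> MISS (open row4); precharges=5
Acc 8: bank0 row2 -> MISS (open row2); precharges=6
Acc 9: bank0 row3 -> MISS (open row3); precharges=7
Acc 10: bank0 row3 -> HIT
Acc 11: bank0 row4 -> MISS (open row4); precharges=8

Answer: 8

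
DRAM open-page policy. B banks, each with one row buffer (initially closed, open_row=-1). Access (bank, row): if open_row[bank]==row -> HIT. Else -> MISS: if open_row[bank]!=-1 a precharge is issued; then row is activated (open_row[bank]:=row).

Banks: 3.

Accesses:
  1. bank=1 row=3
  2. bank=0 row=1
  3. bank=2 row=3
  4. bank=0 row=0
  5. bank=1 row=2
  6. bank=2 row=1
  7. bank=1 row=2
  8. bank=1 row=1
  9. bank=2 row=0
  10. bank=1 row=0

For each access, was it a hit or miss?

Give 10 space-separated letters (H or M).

Acc 1: bank1 row3 -> MISS (open row3); precharges=0
Acc 2: bank0 row1 -> MISS (open row1); precharges=0
Acc 3: bank2 row3 -> MISS (open row3); precharges=0
Acc 4: bank0 row0 -> MISS (open row0); precharges=1
Acc 5: bank1 row2 -> MISS (open row2); precharges=2
Acc 6: bank2 row1 -> MISS (open row1); precharges=3
Acc 7: bank1 row2 -> HIT
Acc 8: bank1 row1 -> MISS (open row1); precharges=4
Acc 9: bank2 row0 -> MISS (open row0); precharges=5
Acc 10: bank1 row0 -> MISS (open row0); precharges=6

Answer: M M M M M M H M M M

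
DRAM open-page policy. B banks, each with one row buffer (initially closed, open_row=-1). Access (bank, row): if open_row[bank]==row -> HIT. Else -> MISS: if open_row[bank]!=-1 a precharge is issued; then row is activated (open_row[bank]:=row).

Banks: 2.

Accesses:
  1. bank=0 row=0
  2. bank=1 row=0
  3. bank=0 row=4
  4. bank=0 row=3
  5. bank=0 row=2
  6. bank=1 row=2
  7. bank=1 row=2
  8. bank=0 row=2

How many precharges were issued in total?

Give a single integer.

Acc 1: bank0 row0 -> MISS (open row0); precharges=0
Acc 2: bank1 row0 -> MISS (open row0); precharges=0
Acc 3: bank0 row4 -> MISS (open row4); precharges=1
Acc 4: bank0 row3 -> MISS (open row3); precharges=2
Acc 5: bank0 row2 -> MISS (open row2); precharges=3
Acc 6: bank1 row2 -> MISS (open row2); precharges=4
Acc 7: bank1 row2 -> HIT
Acc 8: bank0 row2 -> HIT

Answer: 4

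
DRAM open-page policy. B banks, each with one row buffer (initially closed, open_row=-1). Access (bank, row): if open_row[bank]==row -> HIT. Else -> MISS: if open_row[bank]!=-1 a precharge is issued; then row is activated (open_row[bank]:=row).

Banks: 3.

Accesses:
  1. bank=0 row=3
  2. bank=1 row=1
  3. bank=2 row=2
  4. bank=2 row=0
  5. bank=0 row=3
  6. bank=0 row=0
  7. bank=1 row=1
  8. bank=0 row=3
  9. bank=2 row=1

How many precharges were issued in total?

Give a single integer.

Answer: 4

Derivation:
Acc 1: bank0 row3 -> MISS (open row3); precharges=0
Acc 2: bank1 row1 -> MISS (open row1); precharges=0
Acc 3: bank2 row2 -> MISS (open row2); precharges=0
Acc 4: bank2 row0 -> MISS (open row0); precharges=1
Acc 5: bank0 row3 -> HIT
Acc 6: bank0 row0 -> MISS (open row0); precharges=2
Acc 7: bank1 row1 -> HIT
Acc 8: bank0 row3 -> MISS (open row3); precharges=3
Acc 9: bank2 row1 -> MISS (open row1); precharges=4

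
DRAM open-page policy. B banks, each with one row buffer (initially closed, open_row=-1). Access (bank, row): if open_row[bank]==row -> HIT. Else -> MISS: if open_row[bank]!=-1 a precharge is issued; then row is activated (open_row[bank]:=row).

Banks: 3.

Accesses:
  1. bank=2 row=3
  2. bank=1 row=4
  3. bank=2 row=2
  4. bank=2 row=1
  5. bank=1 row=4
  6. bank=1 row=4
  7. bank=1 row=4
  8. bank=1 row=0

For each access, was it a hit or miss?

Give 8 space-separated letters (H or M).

Acc 1: bank2 row3 -> MISS (open row3); precharges=0
Acc 2: bank1 row4 -> MISS (open row4); precharges=0
Acc 3: bank2 row2 -> MISS (open row2); precharges=1
Acc 4: bank2 row1 -> MISS (open row1); precharges=2
Acc 5: bank1 row4 -> HIT
Acc 6: bank1 row4 -> HIT
Acc 7: bank1 row4 -> HIT
Acc 8: bank1 row0 -> MISS (open row0); precharges=3

Answer: M M M M H H H M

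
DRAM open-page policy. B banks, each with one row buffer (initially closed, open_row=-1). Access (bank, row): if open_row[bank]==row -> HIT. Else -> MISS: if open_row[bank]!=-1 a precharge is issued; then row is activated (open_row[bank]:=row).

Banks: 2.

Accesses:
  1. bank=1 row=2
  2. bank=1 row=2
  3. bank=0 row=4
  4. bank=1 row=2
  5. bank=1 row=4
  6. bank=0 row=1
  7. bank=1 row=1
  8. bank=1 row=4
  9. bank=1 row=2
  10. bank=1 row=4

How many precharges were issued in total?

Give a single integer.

Acc 1: bank1 row2 -> MISS (open row2); precharges=0
Acc 2: bank1 row2 -> HIT
Acc 3: bank0 row4 -> MISS (open row4); precharges=0
Acc 4: bank1 row2 -> HIT
Acc 5: bank1 row4 -> MISS (open row4); precharges=1
Acc 6: bank0 row1 -> MISS (open row1); precharges=2
Acc 7: bank1 row1 -> MISS (open row1); precharges=3
Acc 8: bank1 row4 -> MISS (open row4); precharges=4
Acc 9: bank1 row2 -> MISS (open row2); precharges=5
Acc 10: bank1 row4 -> MISS (open row4); precharges=6

Answer: 6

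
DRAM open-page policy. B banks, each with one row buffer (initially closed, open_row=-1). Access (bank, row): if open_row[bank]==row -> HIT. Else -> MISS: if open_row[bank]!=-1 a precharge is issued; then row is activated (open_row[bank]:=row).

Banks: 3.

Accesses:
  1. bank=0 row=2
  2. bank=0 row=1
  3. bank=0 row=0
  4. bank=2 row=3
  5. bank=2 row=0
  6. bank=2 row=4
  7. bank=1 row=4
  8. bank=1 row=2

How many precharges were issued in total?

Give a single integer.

Answer: 5

Derivation:
Acc 1: bank0 row2 -> MISS (open row2); precharges=0
Acc 2: bank0 row1 -> MISS (open row1); precharges=1
Acc 3: bank0 row0 -> MISS (open row0); precharges=2
Acc 4: bank2 row3 -> MISS (open row3); precharges=2
Acc 5: bank2 row0 -> MISS (open row0); precharges=3
Acc 6: bank2 row4 -> MISS (open row4); precharges=4
Acc 7: bank1 row4 -> MISS (open row4); precharges=4
Acc 8: bank1 row2 -> MISS (open row2); precharges=5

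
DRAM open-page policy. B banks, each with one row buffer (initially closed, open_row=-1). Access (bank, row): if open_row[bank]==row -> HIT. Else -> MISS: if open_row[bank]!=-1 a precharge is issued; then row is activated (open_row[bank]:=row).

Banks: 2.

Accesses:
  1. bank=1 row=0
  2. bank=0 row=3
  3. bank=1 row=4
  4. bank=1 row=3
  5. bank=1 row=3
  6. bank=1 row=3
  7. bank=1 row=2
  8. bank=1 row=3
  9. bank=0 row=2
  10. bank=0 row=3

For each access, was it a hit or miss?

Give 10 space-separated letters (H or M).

Answer: M M M M H H M M M M

Derivation:
Acc 1: bank1 row0 -> MISS (open row0); precharges=0
Acc 2: bank0 row3 -> MISS (open row3); precharges=0
Acc 3: bank1 row4 -> MISS (open row4); precharges=1
Acc 4: bank1 row3 -> MISS (open row3); precharges=2
Acc 5: bank1 row3 -> HIT
Acc 6: bank1 row3 -> HIT
Acc 7: bank1 row2 -> MISS (open row2); precharges=3
Acc 8: bank1 row3 -> MISS (open row3); precharges=4
Acc 9: bank0 row2 -> MISS (open row2); precharges=5
Acc 10: bank0 row3 -> MISS (open row3); precharges=6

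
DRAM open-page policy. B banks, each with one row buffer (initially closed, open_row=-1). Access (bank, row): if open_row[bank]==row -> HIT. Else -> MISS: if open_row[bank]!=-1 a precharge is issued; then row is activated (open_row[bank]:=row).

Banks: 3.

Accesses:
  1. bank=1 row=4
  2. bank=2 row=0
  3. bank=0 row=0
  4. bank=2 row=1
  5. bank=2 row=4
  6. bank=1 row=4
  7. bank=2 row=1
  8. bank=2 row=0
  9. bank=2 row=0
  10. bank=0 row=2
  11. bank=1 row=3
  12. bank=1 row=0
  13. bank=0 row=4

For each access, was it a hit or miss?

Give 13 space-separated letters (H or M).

Acc 1: bank1 row4 -> MISS (open row4); precharges=0
Acc 2: bank2 row0 -> MISS (open row0); precharges=0
Acc 3: bank0 row0 -> MISS (open row0); precharges=0
Acc 4: bank2 row1 -> MISS (open row1); precharges=1
Acc 5: bank2 row4 -> MISS (open row4); precharges=2
Acc 6: bank1 row4 -> HIT
Acc 7: bank2 row1 -> MISS (open row1); precharges=3
Acc 8: bank2 row0 -> MISS (open row0); precharges=4
Acc 9: bank2 row0 -> HIT
Acc 10: bank0 row2 -> MISS (open row2); precharges=5
Acc 11: bank1 row3 -> MISS (open row3); precharges=6
Acc 12: bank1 row0 -> MISS (open row0); precharges=7
Acc 13: bank0 row4 -> MISS (open row4); precharges=8

Answer: M M M M M H M M H M M M M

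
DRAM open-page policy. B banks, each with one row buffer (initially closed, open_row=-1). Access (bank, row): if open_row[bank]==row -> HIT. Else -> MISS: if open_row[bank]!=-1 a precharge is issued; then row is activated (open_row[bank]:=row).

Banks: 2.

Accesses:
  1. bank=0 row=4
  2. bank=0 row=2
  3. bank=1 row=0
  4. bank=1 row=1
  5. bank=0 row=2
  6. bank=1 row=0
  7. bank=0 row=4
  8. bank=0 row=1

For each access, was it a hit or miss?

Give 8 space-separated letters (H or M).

Answer: M M M M H M M M

Derivation:
Acc 1: bank0 row4 -> MISS (open row4); precharges=0
Acc 2: bank0 row2 -> MISS (open row2); precharges=1
Acc 3: bank1 row0 -> MISS (open row0); precharges=1
Acc 4: bank1 row1 -> MISS (open row1); precharges=2
Acc 5: bank0 row2 -> HIT
Acc 6: bank1 row0 -> MISS (open row0); precharges=3
Acc 7: bank0 row4 -> MISS (open row4); precharges=4
Acc 8: bank0 row1 -> MISS (open row1); precharges=5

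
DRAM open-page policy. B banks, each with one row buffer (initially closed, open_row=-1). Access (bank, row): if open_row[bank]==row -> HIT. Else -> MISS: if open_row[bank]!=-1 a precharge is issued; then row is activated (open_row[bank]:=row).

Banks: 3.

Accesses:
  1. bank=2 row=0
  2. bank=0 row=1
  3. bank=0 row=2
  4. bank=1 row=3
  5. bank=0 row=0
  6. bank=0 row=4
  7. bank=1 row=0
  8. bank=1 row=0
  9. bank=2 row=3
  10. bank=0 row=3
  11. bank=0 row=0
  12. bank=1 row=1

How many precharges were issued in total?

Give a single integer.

Answer: 8

Derivation:
Acc 1: bank2 row0 -> MISS (open row0); precharges=0
Acc 2: bank0 row1 -> MISS (open row1); precharges=0
Acc 3: bank0 row2 -> MISS (open row2); precharges=1
Acc 4: bank1 row3 -> MISS (open row3); precharges=1
Acc 5: bank0 row0 -> MISS (open row0); precharges=2
Acc 6: bank0 row4 -> MISS (open row4); precharges=3
Acc 7: bank1 row0 -> MISS (open row0); precharges=4
Acc 8: bank1 row0 -> HIT
Acc 9: bank2 row3 -> MISS (open row3); precharges=5
Acc 10: bank0 row3 -> MISS (open row3); precharges=6
Acc 11: bank0 row0 -> MISS (open row0); precharges=7
Acc 12: bank1 row1 -> MISS (open row1); precharges=8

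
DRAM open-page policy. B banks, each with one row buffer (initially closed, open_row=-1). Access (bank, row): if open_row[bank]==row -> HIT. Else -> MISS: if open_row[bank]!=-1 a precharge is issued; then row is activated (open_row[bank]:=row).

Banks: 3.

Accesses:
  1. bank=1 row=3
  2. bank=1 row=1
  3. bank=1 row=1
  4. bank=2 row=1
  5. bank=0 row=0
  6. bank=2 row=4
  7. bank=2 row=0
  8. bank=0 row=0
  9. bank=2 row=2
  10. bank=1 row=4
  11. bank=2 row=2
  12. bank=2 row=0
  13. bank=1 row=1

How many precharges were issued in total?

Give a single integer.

Acc 1: bank1 row3 -> MISS (open row3); precharges=0
Acc 2: bank1 row1 -> MISS (open row1); precharges=1
Acc 3: bank1 row1 -> HIT
Acc 4: bank2 row1 -> MISS (open row1); precharges=1
Acc 5: bank0 row0 -> MISS (open row0); precharges=1
Acc 6: bank2 row4 -> MISS (open row4); precharges=2
Acc 7: bank2 row0 -> MISS (open row0); precharges=3
Acc 8: bank0 row0 -> HIT
Acc 9: bank2 row2 -> MISS (open row2); precharges=4
Acc 10: bank1 row4 -> MISS (open row4); precharges=5
Acc 11: bank2 row2 -> HIT
Acc 12: bank2 row0 -> MISS (open row0); precharges=6
Acc 13: bank1 row1 -> MISS (open row1); precharges=7

Answer: 7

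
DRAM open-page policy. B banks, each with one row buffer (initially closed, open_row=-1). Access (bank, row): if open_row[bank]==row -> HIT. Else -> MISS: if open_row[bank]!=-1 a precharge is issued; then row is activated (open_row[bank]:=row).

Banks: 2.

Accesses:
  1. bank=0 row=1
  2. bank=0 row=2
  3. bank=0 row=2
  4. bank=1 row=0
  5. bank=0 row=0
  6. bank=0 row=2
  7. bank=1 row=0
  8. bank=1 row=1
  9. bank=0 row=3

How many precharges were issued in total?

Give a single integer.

Answer: 5

Derivation:
Acc 1: bank0 row1 -> MISS (open row1); precharges=0
Acc 2: bank0 row2 -> MISS (open row2); precharges=1
Acc 3: bank0 row2 -> HIT
Acc 4: bank1 row0 -> MISS (open row0); precharges=1
Acc 5: bank0 row0 -> MISS (open row0); precharges=2
Acc 6: bank0 row2 -> MISS (open row2); precharges=3
Acc 7: bank1 row0 -> HIT
Acc 8: bank1 row1 -> MISS (open row1); precharges=4
Acc 9: bank0 row3 -> MISS (open row3); precharges=5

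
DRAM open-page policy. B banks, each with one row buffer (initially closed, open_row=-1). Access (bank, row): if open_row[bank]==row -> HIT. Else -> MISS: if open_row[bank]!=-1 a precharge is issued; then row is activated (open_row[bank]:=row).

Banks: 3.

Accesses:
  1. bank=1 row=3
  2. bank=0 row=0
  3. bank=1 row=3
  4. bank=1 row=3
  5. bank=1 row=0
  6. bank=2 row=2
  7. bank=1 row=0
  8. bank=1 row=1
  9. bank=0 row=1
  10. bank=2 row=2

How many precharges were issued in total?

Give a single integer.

Answer: 3

Derivation:
Acc 1: bank1 row3 -> MISS (open row3); precharges=0
Acc 2: bank0 row0 -> MISS (open row0); precharges=0
Acc 3: bank1 row3 -> HIT
Acc 4: bank1 row3 -> HIT
Acc 5: bank1 row0 -> MISS (open row0); precharges=1
Acc 6: bank2 row2 -> MISS (open row2); precharges=1
Acc 7: bank1 row0 -> HIT
Acc 8: bank1 row1 -> MISS (open row1); precharges=2
Acc 9: bank0 row1 -> MISS (open row1); precharges=3
Acc 10: bank2 row2 -> HIT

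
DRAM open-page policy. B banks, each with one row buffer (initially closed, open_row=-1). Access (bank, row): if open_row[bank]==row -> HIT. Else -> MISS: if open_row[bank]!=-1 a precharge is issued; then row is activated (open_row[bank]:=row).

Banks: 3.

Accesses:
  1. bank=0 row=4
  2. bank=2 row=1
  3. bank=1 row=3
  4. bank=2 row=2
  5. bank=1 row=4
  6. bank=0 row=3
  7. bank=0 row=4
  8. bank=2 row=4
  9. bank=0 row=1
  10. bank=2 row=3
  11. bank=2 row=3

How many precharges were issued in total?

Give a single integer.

Acc 1: bank0 row4 -> MISS (open row4); precharges=0
Acc 2: bank2 row1 -> MISS (open row1); precharges=0
Acc 3: bank1 row3 -> MISS (open row3); precharges=0
Acc 4: bank2 row2 -> MISS (open row2); precharges=1
Acc 5: bank1 row4 -> MISS (open row4); precharges=2
Acc 6: bank0 row3 -> MISS (open row3); precharges=3
Acc 7: bank0 row4 -> MISS (open row4); precharges=4
Acc 8: bank2 row4 -> MISS (open row4); precharges=5
Acc 9: bank0 row1 -> MISS (open row1); precharges=6
Acc 10: bank2 row3 -> MISS (open row3); precharges=7
Acc 11: bank2 row3 -> HIT

Answer: 7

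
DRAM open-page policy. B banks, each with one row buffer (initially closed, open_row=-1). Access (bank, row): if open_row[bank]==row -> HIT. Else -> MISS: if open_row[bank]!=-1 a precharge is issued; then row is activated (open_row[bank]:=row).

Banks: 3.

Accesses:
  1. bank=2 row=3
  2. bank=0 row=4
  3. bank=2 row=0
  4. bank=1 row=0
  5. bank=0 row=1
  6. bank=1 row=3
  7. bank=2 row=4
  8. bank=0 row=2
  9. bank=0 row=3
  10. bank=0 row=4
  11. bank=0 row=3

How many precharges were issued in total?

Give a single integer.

Answer: 8

Derivation:
Acc 1: bank2 row3 -> MISS (open row3); precharges=0
Acc 2: bank0 row4 -> MISS (open row4); precharges=0
Acc 3: bank2 row0 -> MISS (open row0); precharges=1
Acc 4: bank1 row0 -> MISS (open row0); precharges=1
Acc 5: bank0 row1 -> MISS (open row1); precharges=2
Acc 6: bank1 row3 -> MISS (open row3); precharges=3
Acc 7: bank2 row4 -> MISS (open row4); precharges=4
Acc 8: bank0 row2 -> MISS (open row2); precharges=5
Acc 9: bank0 row3 -> MISS (open row3); precharges=6
Acc 10: bank0 row4 -> MISS (open row4); precharges=7
Acc 11: bank0 row3 -> MISS (open row3); precharges=8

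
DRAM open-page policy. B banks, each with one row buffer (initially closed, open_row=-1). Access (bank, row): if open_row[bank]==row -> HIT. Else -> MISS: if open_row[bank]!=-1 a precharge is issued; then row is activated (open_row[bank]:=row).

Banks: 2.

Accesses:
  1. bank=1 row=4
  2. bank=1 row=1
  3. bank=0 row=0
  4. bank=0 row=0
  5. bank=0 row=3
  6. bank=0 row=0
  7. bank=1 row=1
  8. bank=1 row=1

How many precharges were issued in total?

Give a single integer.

Acc 1: bank1 row4 -> MISS (open row4); precharges=0
Acc 2: bank1 row1 -> MISS (open row1); precharges=1
Acc 3: bank0 row0 -> MISS (open row0); precharges=1
Acc 4: bank0 row0 -> HIT
Acc 5: bank0 row3 -> MISS (open row3); precharges=2
Acc 6: bank0 row0 -> MISS (open row0); precharges=3
Acc 7: bank1 row1 -> HIT
Acc 8: bank1 row1 -> HIT

Answer: 3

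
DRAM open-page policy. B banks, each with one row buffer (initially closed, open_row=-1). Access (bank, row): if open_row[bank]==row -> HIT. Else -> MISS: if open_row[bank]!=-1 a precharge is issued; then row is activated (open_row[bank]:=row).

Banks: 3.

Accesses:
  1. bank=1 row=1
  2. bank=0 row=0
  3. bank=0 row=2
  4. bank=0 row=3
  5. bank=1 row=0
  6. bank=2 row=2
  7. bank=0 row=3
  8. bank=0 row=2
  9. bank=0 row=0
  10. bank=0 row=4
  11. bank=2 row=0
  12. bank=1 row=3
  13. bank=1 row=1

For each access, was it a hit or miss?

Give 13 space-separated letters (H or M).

Acc 1: bank1 row1 -> MISS (open row1); precharges=0
Acc 2: bank0 row0 -> MISS (open row0); precharges=0
Acc 3: bank0 row2 -> MISS (open row2); precharges=1
Acc 4: bank0 row3 -> MISS (open row3); precharges=2
Acc 5: bank1 row0 -> MISS (open row0); precharges=3
Acc 6: bank2 row2 -> MISS (open row2); precharges=3
Acc 7: bank0 row3 -> HIT
Acc 8: bank0 row2 -> MISS (open row2); precharges=4
Acc 9: bank0 row0 -> MISS (open row0); precharges=5
Acc 10: bank0 row4 -> MISS (open row4); precharges=6
Acc 11: bank2 row0 -> MISS (open row0); precharges=7
Acc 12: bank1 row3 -> MISS (open row3); precharges=8
Acc 13: bank1 row1 -> MISS (open row1); precharges=9

Answer: M M M M M M H M M M M M M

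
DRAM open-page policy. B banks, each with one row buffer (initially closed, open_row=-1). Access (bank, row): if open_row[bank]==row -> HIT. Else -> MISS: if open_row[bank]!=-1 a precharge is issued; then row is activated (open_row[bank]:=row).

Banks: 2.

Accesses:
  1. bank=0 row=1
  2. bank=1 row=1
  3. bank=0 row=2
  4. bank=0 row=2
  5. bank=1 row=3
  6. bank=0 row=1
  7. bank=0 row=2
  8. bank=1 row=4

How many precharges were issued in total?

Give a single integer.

Answer: 5

Derivation:
Acc 1: bank0 row1 -> MISS (open row1); precharges=0
Acc 2: bank1 row1 -> MISS (open row1); precharges=0
Acc 3: bank0 row2 -> MISS (open row2); precharges=1
Acc 4: bank0 row2 -> HIT
Acc 5: bank1 row3 -> MISS (open row3); precharges=2
Acc 6: bank0 row1 -> MISS (open row1); precharges=3
Acc 7: bank0 row2 -> MISS (open row2); precharges=4
Acc 8: bank1 row4 -> MISS (open row4); precharges=5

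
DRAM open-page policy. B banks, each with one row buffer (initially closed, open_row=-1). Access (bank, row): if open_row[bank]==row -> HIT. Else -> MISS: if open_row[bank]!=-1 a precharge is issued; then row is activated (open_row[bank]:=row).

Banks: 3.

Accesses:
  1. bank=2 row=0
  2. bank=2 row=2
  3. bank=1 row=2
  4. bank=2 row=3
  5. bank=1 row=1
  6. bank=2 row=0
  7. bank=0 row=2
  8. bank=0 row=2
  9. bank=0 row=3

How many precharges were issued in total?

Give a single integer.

Answer: 5

Derivation:
Acc 1: bank2 row0 -> MISS (open row0); precharges=0
Acc 2: bank2 row2 -> MISS (open row2); precharges=1
Acc 3: bank1 row2 -> MISS (open row2); precharges=1
Acc 4: bank2 row3 -> MISS (open row3); precharges=2
Acc 5: bank1 row1 -> MISS (open row1); precharges=3
Acc 6: bank2 row0 -> MISS (open row0); precharges=4
Acc 7: bank0 row2 -> MISS (open row2); precharges=4
Acc 8: bank0 row2 -> HIT
Acc 9: bank0 row3 -> MISS (open row3); precharges=5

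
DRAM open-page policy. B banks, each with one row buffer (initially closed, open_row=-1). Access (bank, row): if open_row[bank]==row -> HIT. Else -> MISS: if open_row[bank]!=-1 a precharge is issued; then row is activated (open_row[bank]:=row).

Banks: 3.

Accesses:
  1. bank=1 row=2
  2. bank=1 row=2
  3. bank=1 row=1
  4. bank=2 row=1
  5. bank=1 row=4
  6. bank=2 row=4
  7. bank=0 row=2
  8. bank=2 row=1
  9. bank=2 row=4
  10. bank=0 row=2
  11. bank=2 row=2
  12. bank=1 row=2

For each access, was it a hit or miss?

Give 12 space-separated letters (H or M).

Answer: M H M M M M M M M H M M

Derivation:
Acc 1: bank1 row2 -> MISS (open row2); precharges=0
Acc 2: bank1 row2 -> HIT
Acc 3: bank1 row1 -> MISS (open row1); precharges=1
Acc 4: bank2 row1 -> MISS (open row1); precharges=1
Acc 5: bank1 row4 -> MISS (open row4); precharges=2
Acc 6: bank2 row4 -> MISS (open row4); precharges=3
Acc 7: bank0 row2 -> MISS (open row2); precharges=3
Acc 8: bank2 row1 -> MISS (open row1); precharges=4
Acc 9: bank2 row4 -> MISS (open row4); precharges=5
Acc 10: bank0 row2 -> HIT
Acc 11: bank2 row2 -> MISS (open row2); precharges=6
Acc 12: bank1 row2 -> MISS (open row2); precharges=7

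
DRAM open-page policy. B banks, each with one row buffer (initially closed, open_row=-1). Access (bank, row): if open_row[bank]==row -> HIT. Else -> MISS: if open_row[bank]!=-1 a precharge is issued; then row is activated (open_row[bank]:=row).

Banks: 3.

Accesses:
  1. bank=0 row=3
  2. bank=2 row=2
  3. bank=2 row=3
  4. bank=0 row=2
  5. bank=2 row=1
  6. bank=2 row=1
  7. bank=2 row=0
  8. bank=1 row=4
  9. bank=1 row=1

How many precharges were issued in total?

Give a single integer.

Answer: 5

Derivation:
Acc 1: bank0 row3 -> MISS (open row3); precharges=0
Acc 2: bank2 row2 -> MISS (open row2); precharges=0
Acc 3: bank2 row3 -> MISS (open row3); precharges=1
Acc 4: bank0 row2 -> MISS (open row2); precharges=2
Acc 5: bank2 row1 -> MISS (open row1); precharges=3
Acc 6: bank2 row1 -> HIT
Acc 7: bank2 row0 -> MISS (open row0); precharges=4
Acc 8: bank1 row4 -> MISS (open row4); precharges=4
Acc 9: bank1 row1 -> MISS (open row1); precharges=5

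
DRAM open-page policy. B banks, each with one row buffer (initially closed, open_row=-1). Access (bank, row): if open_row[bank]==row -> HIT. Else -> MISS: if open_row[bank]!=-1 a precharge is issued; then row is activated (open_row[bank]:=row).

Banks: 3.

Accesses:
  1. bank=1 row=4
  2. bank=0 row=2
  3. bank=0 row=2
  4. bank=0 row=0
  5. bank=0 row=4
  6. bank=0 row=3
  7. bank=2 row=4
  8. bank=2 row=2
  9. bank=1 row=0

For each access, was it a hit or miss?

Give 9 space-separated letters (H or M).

Answer: M M H M M M M M M

Derivation:
Acc 1: bank1 row4 -> MISS (open row4); precharges=0
Acc 2: bank0 row2 -> MISS (open row2); precharges=0
Acc 3: bank0 row2 -> HIT
Acc 4: bank0 row0 -> MISS (open row0); precharges=1
Acc 5: bank0 row4 -> MISS (open row4); precharges=2
Acc 6: bank0 row3 -> MISS (open row3); precharges=3
Acc 7: bank2 row4 -> MISS (open row4); precharges=3
Acc 8: bank2 row2 -> MISS (open row2); precharges=4
Acc 9: bank1 row0 -> MISS (open row0); precharges=5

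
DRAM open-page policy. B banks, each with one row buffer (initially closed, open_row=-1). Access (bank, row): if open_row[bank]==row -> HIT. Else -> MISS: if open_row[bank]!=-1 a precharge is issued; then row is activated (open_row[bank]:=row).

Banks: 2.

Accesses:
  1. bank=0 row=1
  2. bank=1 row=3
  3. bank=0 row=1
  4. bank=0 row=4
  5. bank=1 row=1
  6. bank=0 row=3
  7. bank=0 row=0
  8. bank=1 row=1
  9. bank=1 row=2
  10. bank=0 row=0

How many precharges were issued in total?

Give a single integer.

Answer: 5

Derivation:
Acc 1: bank0 row1 -> MISS (open row1); precharges=0
Acc 2: bank1 row3 -> MISS (open row3); precharges=0
Acc 3: bank0 row1 -> HIT
Acc 4: bank0 row4 -> MISS (open row4); precharges=1
Acc 5: bank1 row1 -> MISS (open row1); precharges=2
Acc 6: bank0 row3 -> MISS (open row3); precharges=3
Acc 7: bank0 row0 -> MISS (open row0); precharges=4
Acc 8: bank1 row1 -> HIT
Acc 9: bank1 row2 -> MISS (open row2); precharges=5
Acc 10: bank0 row0 -> HIT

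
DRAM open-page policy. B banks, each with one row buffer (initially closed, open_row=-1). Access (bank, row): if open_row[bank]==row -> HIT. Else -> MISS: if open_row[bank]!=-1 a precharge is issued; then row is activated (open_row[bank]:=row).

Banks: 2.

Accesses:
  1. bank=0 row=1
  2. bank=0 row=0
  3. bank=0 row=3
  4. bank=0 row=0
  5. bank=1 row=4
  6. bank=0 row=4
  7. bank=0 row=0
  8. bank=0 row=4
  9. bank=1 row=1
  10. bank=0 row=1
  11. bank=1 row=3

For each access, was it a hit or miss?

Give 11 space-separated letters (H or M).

Answer: M M M M M M M M M M M

Derivation:
Acc 1: bank0 row1 -> MISS (open row1); precharges=0
Acc 2: bank0 row0 -> MISS (open row0); precharges=1
Acc 3: bank0 row3 -> MISS (open row3); precharges=2
Acc 4: bank0 row0 -> MISS (open row0); precharges=3
Acc 5: bank1 row4 -> MISS (open row4); precharges=3
Acc 6: bank0 row4 -> MISS (open row4); precharges=4
Acc 7: bank0 row0 -> MISS (open row0); precharges=5
Acc 8: bank0 row4 -> MISS (open row4); precharges=6
Acc 9: bank1 row1 -> MISS (open row1); precharges=7
Acc 10: bank0 row1 -> MISS (open row1); precharges=8
Acc 11: bank1 row3 -> MISS (open row3); precharges=9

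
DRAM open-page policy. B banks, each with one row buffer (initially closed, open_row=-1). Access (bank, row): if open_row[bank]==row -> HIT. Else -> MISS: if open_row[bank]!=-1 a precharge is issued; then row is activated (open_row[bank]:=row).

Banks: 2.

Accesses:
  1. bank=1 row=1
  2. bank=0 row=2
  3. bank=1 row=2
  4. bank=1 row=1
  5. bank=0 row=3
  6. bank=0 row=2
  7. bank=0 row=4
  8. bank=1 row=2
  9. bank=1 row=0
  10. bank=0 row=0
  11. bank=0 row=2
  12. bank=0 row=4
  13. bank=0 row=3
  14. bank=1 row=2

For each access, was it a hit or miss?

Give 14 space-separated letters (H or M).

Answer: M M M M M M M M M M M M M M

Derivation:
Acc 1: bank1 row1 -> MISS (open row1); precharges=0
Acc 2: bank0 row2 -> MISS (open row2); precharges=0
Acc 3: bank1 row2 -> MISS (open row2); precharges=1
Acc 4: bank1 row1 -> MISS (open row1); precharges=2
Acc 5: bank0 row3 -> MISS (open row3); precharges=3
Acc 6: bank0 row2 -> MISS (open row2); precharges=4
Acc 7: bank0 row4 -> MISS (open row4); precharges=5
Acc 8: bank1 row2 -> MISS (open row2); precharges=6
Acc 9: bank1 row0 -> MISS (open row0); precharges=7
Acc 10: bank0 row0 -> MISS (open row0); precharges=8
Acc 11: bank0 row2 -> MISS (open row2); precharges=9
Acc 12: bank0 row4 -> MISS (open row4); precharges=10
Acc 13: bank0 row3 -> MISS (open row3); precharges=11
Acc 14: bank1 row2 -> MISS (open row2); precharges=12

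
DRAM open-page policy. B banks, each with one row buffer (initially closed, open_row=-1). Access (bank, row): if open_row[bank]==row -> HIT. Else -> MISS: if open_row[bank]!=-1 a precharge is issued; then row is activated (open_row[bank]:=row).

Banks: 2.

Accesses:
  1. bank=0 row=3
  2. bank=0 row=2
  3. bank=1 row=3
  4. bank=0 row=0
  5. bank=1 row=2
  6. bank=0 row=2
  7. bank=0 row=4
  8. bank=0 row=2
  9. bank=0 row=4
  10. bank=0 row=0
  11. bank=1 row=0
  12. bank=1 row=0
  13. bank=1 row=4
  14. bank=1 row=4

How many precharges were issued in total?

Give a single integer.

Acc 1: bank0 row3 -> MISS (open row3); precharges=0
Acc 2: bank0 row2 -> MISS (open row2); precharges=1
Acc 3: bank1 row3 -> MISS (open row3); precharges=1
Acc 4: bank0 row0 -> MISS (open row0); precharges=2
Acc 5: bank1 row2 -> MISS (open row2); precharges=3
Acc 6: bank0 row2 -> MISS (open row2); precharges=4
Acc 7: bank0 row4 -> MISS (open row4); precharges=5
Acc 8: bank0 row2 -> MISS (open row2); precharges=6
Acc 9: bank0 row4 -> MISS (open row4); precharges=7
Acc 10: bank0 row0 -> MISS (open row0); precharges=8
Acc 11: bank1 row0 -> MISS (open row0); precharges=9
Acc 12: bank1 row0 -> HIT
Acc 13: bank1 row4 -> MISS (open row4); precharges=10
Acc 14: bank1 row4 -> HIT

Answer: 10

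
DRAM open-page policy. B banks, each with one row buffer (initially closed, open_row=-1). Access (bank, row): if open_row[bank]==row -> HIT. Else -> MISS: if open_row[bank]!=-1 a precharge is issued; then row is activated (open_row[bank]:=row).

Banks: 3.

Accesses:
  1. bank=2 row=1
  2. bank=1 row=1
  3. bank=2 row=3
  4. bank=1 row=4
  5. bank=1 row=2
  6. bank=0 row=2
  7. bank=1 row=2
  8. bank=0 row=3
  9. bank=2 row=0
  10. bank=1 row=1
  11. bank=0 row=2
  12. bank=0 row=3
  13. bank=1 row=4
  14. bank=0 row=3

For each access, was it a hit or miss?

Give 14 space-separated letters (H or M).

Acc 1: bank2 row1 -> MISS (open row1); precharges=0
Acc 2: bank1 row1 -> MISS (open row1); precharges=0
Acc 3: bank2 row3 -> MISS (open row3); precharges=1
Acc 4: bank1 row4 -> MISS (open row4); precharges=2
Acc 5: bank1 row2 -> MISS (open row2); precharges=3
Acc 6: bank0 row2 -> MISS (open row2); precharges=3
Acc 7: bank1 row2 -> HIT
Acc 8: bank0 row3 -> MISS (open row3); precharges=4
Acc 9: bank2 row0 -> MISS (open row0); precharges=5
Acc 10: bank1 row1 -> MISS (open row1); precharges=6
Acc 11: bank0 row2 -> MISS (open row2); precharges=7
Acc 12: bank0 row3 -> MISS (open row3); precharges=8
Acc 13: bank1 row4 -> MISS (open row4); precharges=9
Acc 14: bank0 row3 -> HIT

Answer: M M M M M M H M M M M M M H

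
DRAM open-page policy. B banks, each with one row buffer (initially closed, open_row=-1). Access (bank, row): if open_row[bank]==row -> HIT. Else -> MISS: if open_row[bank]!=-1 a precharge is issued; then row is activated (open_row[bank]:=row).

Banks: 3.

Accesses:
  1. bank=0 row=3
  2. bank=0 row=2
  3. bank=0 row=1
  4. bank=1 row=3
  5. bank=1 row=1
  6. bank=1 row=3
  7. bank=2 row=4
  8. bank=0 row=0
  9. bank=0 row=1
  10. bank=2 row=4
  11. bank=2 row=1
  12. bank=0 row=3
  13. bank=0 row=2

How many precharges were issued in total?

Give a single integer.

Answer: 9

Derivation:
Acc 1: bank0 row3 -> MISS (open row3); precharges=0
Acc 2: bank0 row2 -> MISS (open row2); precharges=1
Acc 3: bank0 row1 -> MISS (open row1); precharges=2
Acc 4: bank1 row3 -> MISS (open row3); precharges=2
Acc 5: bank1 row1 -> MISS (open row1); precharges=3
Acc 6: bank1 row3 -> MISS (open row3); precharges=4
Acc 7: bank2 row4 -> MISS (open row4); precharges=4
Acc 8: bank0 row0 -> MISS (open row0); precharges=5
Acc 9: bank0 row1 -> MISS (open row1); precharges=6
Acc 10: bank2 row4 -> HIT
Acc 11: bank2 row1 -> MISS (open row1); precharges=7
Acc 12: bank0 row3 -> MISS (open row3); precharges=8
Acc 13: bank0 row2 -> MISS (open row2); precharges=9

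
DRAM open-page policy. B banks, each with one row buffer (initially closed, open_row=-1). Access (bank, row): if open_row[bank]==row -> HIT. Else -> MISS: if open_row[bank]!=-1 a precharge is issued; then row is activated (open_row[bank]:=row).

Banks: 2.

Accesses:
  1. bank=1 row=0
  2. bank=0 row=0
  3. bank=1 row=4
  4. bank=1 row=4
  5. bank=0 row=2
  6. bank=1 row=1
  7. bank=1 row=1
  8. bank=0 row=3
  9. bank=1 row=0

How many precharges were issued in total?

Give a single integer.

Answer: 5

Derivation:
Acc 1: bank1 row0 -> MISS (open row0); precharges=0
Acc 2: bank0 row0 -> MISS (open row0); precharges=0
Acc 3: bank1 row4 -> MISS (open row4); precharges=1
Acc 4: bank1 row4 -> HIT
Acc 5: bank0 row2 -> MISS (open row2); precharges=2
Acc 6: bank1 row1 -> MISS (open row1); precharges=3
Acc 7: bank1 row1 -> HIT
Acc 8: bank0 row3 -> MISS (open row3); precharges=4
Acc 9: bank1 row0 -> MISS (open row0); precharges=5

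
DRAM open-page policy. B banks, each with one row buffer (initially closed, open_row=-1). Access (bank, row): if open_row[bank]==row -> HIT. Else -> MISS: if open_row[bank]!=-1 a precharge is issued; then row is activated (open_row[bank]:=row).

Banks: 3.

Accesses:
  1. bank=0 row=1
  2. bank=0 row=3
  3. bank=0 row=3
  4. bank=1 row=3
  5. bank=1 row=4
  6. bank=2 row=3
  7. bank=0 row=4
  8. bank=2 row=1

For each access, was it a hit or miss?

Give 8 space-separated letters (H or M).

Acc 1: bank0 row1 -> MISS (open row1); precharges=0
Acc 2: bank0 row3 -> MISS (open row3); precharges=1
Acc 3: bank0 row3 -> HIT
Acc 4: bank1 row3 -> MISS (open row3); precharges=1
Acc 5: bank1 row4 -> MISS (open row4); precharges=2
Acc 6: bank2 row3 -> MISS (open row3); precharges=2
Acc 7: bank0 row4 -> MISS (open row4); precharges=3
Acc 8: bank2 row1 -> MISS (open row1); precharges=4

Answer: M M H M M M M M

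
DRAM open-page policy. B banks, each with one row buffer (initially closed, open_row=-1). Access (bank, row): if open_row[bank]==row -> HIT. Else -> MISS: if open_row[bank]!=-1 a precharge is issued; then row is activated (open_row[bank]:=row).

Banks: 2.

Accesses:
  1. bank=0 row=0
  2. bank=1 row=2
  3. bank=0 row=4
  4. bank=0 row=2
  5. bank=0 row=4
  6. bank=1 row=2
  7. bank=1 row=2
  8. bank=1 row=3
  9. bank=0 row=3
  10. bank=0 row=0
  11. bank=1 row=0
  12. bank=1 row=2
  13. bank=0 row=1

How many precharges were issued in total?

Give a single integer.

Answer: 9

Derivation:
Acc 1: bank0 row0 -> MISS (open row0); precharges=0
Acc 2: bank1 row2 -> MISS (open row2); precharges=0
Acc 3: bank0 row4 -> MISS (open row4); precharges=1
Acc 4: bank0 row2 -> MISS (open row2); precharges=2
Acc 5: bank0 row4 -> MISS (open row4); precharges=3
Acc 6: bank1 row2 -> HIT
Acc 7: bank1 row2 -> HIT
Acc 8: bank1 row3 -> MISS (open row3); precharges=4
Acc 9: bank0 row3 -> MISS (open row3); precharges=5
Acc 10: bank0 row0 -> MISS (open row0); precharges=6
Acc 11: bank1 row0 -> MISS (open row0); precharges=7
Acc 12: bank1 row2 -> MISS (open row2); precharges=8
Acc 13: bank0 row1 -> MISS (open row1); precharges=9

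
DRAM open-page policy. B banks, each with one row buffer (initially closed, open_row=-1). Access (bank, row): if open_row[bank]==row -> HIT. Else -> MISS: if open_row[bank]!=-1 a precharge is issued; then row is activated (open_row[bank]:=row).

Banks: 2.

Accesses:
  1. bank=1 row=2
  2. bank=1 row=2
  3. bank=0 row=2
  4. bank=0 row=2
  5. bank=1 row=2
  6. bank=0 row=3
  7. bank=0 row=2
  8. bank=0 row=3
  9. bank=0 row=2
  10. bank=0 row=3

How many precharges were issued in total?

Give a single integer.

Acc 1: bank1 row2 -> MISS (open row2); precharges=0
Acc 2: bank1 row2 -> HIT
Acc 3: bank0 row2 -> MISS (open row2); precharges=0
Acc 4: bank0 row2 -> HIT
Acc 5: bank1 row2 -> HIT
Acc 6: bank0 row3 -> MISS (open row3); precharges=1
Acc 7: bank0 row2 -> MISS (open row2); precharges=2
Acc 8: bank0 row3 -> MISS (open row3); precharges=3
Acc 9: bank0 row2 -> MISS (open row2); precharges=4
Acc 10: bank0 row3 -> MISS (open row3); precharges=5

Answer: 5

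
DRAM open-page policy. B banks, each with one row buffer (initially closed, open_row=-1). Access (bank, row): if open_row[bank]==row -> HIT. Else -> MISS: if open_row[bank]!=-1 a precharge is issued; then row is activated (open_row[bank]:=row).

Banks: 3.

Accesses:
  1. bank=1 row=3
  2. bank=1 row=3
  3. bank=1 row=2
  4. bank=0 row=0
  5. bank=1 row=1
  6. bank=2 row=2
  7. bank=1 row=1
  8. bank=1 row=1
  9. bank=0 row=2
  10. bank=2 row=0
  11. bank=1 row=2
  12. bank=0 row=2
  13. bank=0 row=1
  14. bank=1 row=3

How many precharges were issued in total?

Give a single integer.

Answer: 7

Derivation:
Acc 1: bank1 row3 -> MISS (open row3); precharges=0
Acc 2: bank1 row3 -> HIT
Acc 3: bank1 row2 -> MISS (open row2); precharges=1
Acc 4: bank0 row0 -> MISS (open row0); precharges=1
Acc 5: bank1 row1 -> MISS (open row1); precharges=2
Acc 6: bank2 row2 -> MISS (open row2); precharges=2
Acc 7: bank1 row1 -> HIT
Acc 8: bank1 row1 -> HIT
Acc 9: bank0 row2 -> MISS (open row2); precharges=3
Acc 10: bank2 row0 -> MISS (open row0); precharges=4
Acc 11: bank1 row2 -> MISS (open row2); precharges=5
Acc 12: bank0 row2 -> HIT
Acc 13: bank0 row1 -> MISS (open row1); precharges=6
Acc 14: bank1 row3 -> MISS (open row3); precharges=7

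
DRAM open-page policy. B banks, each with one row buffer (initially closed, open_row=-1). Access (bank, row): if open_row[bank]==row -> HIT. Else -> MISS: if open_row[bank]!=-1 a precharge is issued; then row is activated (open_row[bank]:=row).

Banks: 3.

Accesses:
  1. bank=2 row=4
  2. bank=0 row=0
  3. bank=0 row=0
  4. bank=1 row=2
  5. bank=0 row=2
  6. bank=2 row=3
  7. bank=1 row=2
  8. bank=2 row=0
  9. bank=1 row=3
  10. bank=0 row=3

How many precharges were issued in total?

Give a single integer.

Answer: 5

Derivation:
Acc 1: bank2 row4 -> MISS (open row4); precharges=0
Acc 2: bank0 row0 -> MISS (open row0); precharges=0
Acc 3: bank0 row0 -> HIT
Acc 4: bank1 row2 -> MISS (open row2); precharges=0
Acc 5: bank0 row2 -> MISS (open row2); precharges=1
Acc 6: bank2 row3 -> MISS (open row3); precharges=2
Acc 7: bank1 row2 -> HIT
Acc 8: bank2 row0 -> MISS (open row0); precharges=3
Acc 9: bank1 row3 -> MISS (open row3); precharges=4
Acc 10: bank0 row3 -> MISS (open row3); precharges=5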